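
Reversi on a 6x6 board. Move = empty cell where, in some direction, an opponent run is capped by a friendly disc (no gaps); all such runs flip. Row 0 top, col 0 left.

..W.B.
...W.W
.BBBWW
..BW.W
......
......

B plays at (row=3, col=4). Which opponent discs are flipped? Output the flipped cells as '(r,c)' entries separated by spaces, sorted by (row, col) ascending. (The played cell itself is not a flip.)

Dir NW: first cell 'B' (not opp) -> no flip
Dir N: opp run (2,4), next='.' -> no flip
Dir NE: opp run (2,5), next=edge -> no flip
Dir W: opp run (3,3) capped by B -> flip
Dir E: opp run (3,5), next=edge -> no flip
Dir SW: first cell '.' (not opp) -> no flip
Dir S: first cell '.' (not opp) -> no flip
Dir SE: first cell '.' (not opp) -> no flip

Answer: (3,3)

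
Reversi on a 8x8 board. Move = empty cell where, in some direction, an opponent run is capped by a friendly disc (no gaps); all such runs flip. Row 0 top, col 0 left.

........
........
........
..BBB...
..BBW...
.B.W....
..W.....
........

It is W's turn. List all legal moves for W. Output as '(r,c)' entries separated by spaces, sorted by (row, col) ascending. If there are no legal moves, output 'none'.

(2,1): no bracket -> illegal
(2,2): flips 1 -> legal
(2,3): flips 2 -> legal
(2,4): flips 1 -> legal
(2,5): no bracket -> illegal
(3,1): flips 1 -> legal
(3,5): no bracket -> illegal
(4,0): flips 1 -> legal
(4,1): flips 2 -> legal
(4,5): no bracket -> illegal
(5,0): no bracket -> illegal
(5,2): no bracket -> illegal
(5,4): no bracket -> illegal
(6,0): no bracket -> illegal
(6,1): no bracket -> illegal

Answer: (2,2) (2,3) (2,4) (3,1) (4,0) (4,1)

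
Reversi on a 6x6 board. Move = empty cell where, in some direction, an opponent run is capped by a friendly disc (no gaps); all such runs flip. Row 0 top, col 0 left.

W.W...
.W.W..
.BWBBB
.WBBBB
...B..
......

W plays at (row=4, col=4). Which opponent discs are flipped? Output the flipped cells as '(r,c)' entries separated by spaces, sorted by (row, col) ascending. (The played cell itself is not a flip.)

Answer: (3,3)

Derivation:
Dir NW: opp run (3,3) capped by W -> flip
Dir N: opp run (3,4) (2,4), next='.' -> no flip
Dir NE: opp run (3,5), next=edge -> no flip
Dir W: opp run (4,3), next='.' -> no flip
Dir E: first cell '.' (not opp) -> no flip
Dir SW: first cell '.' (not opp) -> no flip
Dir S: first cell '.' (not opp) -> no flip
Dir SE: first cell '.' (not opp) -> no flip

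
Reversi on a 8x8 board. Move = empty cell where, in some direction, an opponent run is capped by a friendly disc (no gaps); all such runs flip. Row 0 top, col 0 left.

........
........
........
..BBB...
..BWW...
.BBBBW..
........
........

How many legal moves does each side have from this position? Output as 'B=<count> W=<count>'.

-- B to move --
(3,5): flips 1 -> legal
(4,5): flips 2 -> legal
(4,6): no bracket -> illegal
(5,6): flips 1 -> legal
(6,4): no bracket -> illegal
(6,5): no bracket -> illegal
(6,6): flips 2 -> legal
B mobility = 4
-- W to move --
(2,1): flips 1 -> legal
(2,2): flips 1 -> legal
(2,3): flips 1 -> legal
(2,4): flips 1 -> legal
(2,5): flips 1 -> legal
(3,1): no bracket -> illegal
(3,5): no bracket -> illegal
(4,0): no bracket -> illegal
(4,1): flips 1 -> legal
(4,5): no bracket -> illegal
(5,0): flips 4 -> legal
(6,0): no bracket -> illegal
(6,1): flips 1 -> legal
(6,2): flips 1 -> legal
(6,3): flips 1 -> legal
(6,4): flips 1 -> legal
(6,5): flips 1 -> legal
W mobility = 12

Answer: B=4 W=12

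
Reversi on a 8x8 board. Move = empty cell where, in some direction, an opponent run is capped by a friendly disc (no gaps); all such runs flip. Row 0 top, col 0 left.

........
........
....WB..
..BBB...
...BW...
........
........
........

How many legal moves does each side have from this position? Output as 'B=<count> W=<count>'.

Answer: B=6 W=3

Derivation:
-- B to move --
(1,3): no bracket -> illegal
(1,4): flips 1 -> legal
(1,5): flips 1 -> legal
(2,3): flips 1 -> legal
(3,5): no bracket -> illegal
(4,5): flips 1 -> legal
(5,3): no bracket -> illegal
(5,4): flips 1 -> legal
(5,5): flips 1 -> legal
B mobility = 6
-- W to move --
(1,4): no bracket -> illegal
(1,5): no bracket -> illegal
(1,6): no bracket -> illegal
(2,1): no bracket -> illegal
(2,2): flips 1 -> legal
(2,3): no bracket -> illegal
(2,6): flips 1 -> legal
(3,1): no bracket -> illegal
(3,5): no bracket -> illegal
(3,6): no bracket -> illegal
(4,1): no bracket -> illegal
(4,2): flips 2 -> legal
(4,5): no bracket -> illegal
(5,2): no bracket -> illegal
(5,3): no bracket -> illegal
(5,4): no bracket -> illegal
W mobility = 3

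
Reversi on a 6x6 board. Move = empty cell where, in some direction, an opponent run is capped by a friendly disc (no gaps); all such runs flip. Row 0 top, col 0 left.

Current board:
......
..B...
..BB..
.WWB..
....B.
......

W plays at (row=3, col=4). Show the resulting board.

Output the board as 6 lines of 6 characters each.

Place W at (3,4); scan 8 dirs for brackets.
Dir NW: opp run (2,3) (1,2), next='.' -> no flip
Dir N: first cell '.' (not opp) -> no flip
Dir NE: first cell '.' (not opp) -> no flip
Dir W: opp run (3,3) capped by W -> flip
Dir E: first cell '.' (not opp) -> no flip
Dir SW: first cell '.' (not opp) -> no flip
Dir S: opp run (4,4), next='.' -> no flip
Dir SE: first cell '.' (not opp) -> no flip
All flips: (3,3)

Answer: ......
..B...
..BB..
.WWWW.
....B.
......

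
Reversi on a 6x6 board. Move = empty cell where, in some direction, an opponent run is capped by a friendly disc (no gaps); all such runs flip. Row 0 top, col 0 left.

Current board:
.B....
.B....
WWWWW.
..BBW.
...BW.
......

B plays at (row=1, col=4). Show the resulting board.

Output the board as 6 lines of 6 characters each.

Place B at (1,4); scan 8 dirs for brackets.
Dir NW: first cell '.' (not opp) -> no flip
Dir N: first cell '.' (not opp) -> no flip
Dir NE: first cell '.' (not opp) -> no flip
Dir W: first cell '.' (not opp) -> no flip
Dir E: first cell '.' (not opp) -> no flip
Dir SW: opp run (2,3) capped by B -> flip
Dir S: opp run (2,4) (3,4) (4,4), next='.' -> no flip
Dir SE: first cell '.' (not opp) -> no flip
All flips: (2,3)

Answer: .B....
.B..B.
WWWBW.
..BBW.
...BW.
......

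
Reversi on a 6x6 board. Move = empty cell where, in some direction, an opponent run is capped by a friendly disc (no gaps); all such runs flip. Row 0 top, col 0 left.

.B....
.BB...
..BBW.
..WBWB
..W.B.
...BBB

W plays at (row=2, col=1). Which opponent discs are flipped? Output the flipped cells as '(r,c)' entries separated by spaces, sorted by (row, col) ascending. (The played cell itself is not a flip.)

Answer: (2,2) (2,3)

Derivation:
Dir NW: first cell '.' (not opp) -> no flip
Dir N: opp run (1,1) (0,1), next=edge -> no flip
Dir NE: opp run (1,2), next='.' -> no flip
Dir W: first cell '.' (not opp) -> no flip
Dir E: opp run (2,2) (2,3) capped by W -> flip
Dir SW: first cell '.' (not opp) -> no flip
Dir S: first cell '.' (not opp) -> no flip
Dir SE: first cell 'W' (not opp) -> no flip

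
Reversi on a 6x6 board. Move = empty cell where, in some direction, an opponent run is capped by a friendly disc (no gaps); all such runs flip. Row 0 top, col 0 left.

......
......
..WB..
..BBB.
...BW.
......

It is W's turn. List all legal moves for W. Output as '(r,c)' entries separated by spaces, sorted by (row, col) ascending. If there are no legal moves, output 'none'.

(1,2): no bracket -> illegal
(1,3): no bracket -> illegal
(1,4): no bracket -> illegal
(2,1): no bracket -> illegal
(2,4): flips 2 -> legal
(2,5): no bracket -> illegal
(3,1): no bracket -> illegal
(3,5): no bracket -> illegal
(4,1): no bracket -> illegal
(4,2): flips 2 -> legal
(4,5): no bracket -> illegal
(5,2): no bracket -> illegal
(5,3): no bracket -> illegal
(5,4): no bracket -> illegal

Answer: (2,4) (4,2)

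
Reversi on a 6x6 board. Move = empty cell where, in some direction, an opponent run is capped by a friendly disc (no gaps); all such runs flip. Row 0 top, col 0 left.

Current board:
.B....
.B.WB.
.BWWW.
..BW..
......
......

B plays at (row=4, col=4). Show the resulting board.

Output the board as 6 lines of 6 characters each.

Place B at (4,4); scan 8 dirs for brackets.
Dir NW: opp run (3,3) (2,2) capped by B -> flip
Dir N: first cell '.' (not opp) -> no flip
Dir NE: first cell '.' (not opp) -> no flip
Dir W: first cell '.' (not opp) -> no flip
Dir E: first cell '.' (not opp) -> no flip
Dir SW: first cell '.' (not opp) -> no flip
Dir S: first cell '.' (not opp) -> no flip
Dir SE: first cell '.' (not opp) -> no flip
All flips: (2,2) (3,3)

Answer: .B....
.B.WB.
.BBWW.
..BB..
....B.
......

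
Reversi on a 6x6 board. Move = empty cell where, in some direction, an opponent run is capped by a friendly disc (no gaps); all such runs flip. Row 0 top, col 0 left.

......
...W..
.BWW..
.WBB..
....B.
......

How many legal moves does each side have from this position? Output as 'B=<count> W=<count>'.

-- B to move --
(0,2): no bracket -> illegal
(0,3): flips 2 -> legal
(0,4): no bracket -> illegal
(1,1): flips 1 -> legal
(1,2): flips 1 -> legal
(1,4): flips 1 -> legal
(2,0): no bracket -> illegal
(2,4): flips 2 -> legal
(3,0): flips 1 -> legal
(3,4): no bracket -> illegal
(4,0): no bracket -> illegal
(4,1): flips 1 -> legal
(4,2): no bracket -> illegal
B mobility = 7
-- W to move --
(1,0): no bracket -> illegal
(1,1): flips 1 -> legal
(1,2): no bracket -> illegal
(2,0): flips 1 -> legal
(2,4): no bracket -> illegal
(3,0): no bracket -> illegal
(3,4): flips 2 -> legal
(3,5): no bracket -> illegal
(4,1): flips 1 -> legal
(4,2): flips 1 -> legal
(4,3): flips 1 -> legal
(4,5): no bracket -> illegal
(5,3): no bracket -> illegal
(5,4): no bracket -> illegal
(5,5): flips 2 -> legal
W mobility = 7

Answer: B=7 W=7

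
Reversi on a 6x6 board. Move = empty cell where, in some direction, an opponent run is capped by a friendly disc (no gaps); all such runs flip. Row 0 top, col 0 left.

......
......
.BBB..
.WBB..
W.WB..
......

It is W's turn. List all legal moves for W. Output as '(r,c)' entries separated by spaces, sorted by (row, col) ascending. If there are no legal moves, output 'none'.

Answer: (1,1) (1,2) (1,3) (2,4) (3,4) (4,4)

Derivation:
(1,0): no bracket -> illegal
(1,1): flips 1 -> legal
(1,2): flips 2 -> legal
(1,3): flips 1 -> legal
(1,4): no bracket -> illegal
(2,0): no bracket -> illegal
(2,4): flips 1 -> legal
(3,0): no bracket -> illegal
(3,4): flips 2 -> legal
(4,1): no bracket -> illegal
(4,4): flips 1 -> legal
(5,2): no bracket -> illegal
(5,3): no bracket -> illegal
(5,4): no bracket -> illegal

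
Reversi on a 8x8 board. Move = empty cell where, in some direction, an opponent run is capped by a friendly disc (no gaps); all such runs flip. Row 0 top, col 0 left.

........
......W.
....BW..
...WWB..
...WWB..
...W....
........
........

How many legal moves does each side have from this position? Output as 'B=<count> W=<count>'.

Answer: B=7 W=8

Derivation:
-- B to move --
(0,5): no bracket -> illegal
(0,6): no bracket -> illegal
(0,7): no bracket -> illegal
(1,4): no bracket -> illegal
(1,5): flips 1 -> legal
(1,7): no bracket -> illegal
(2,2): no bracket -> illegal
(2,3): flips 1 -> legal
(2,6): flips 1 -> legal
(2,7): no bracket -> illegal
(3,2): flips 2 -> legal
(3,6): no bracket -> illegal
(4,2): flips 3 -> legal
(5,2): no bracket -> illegal
(5,4): flips 2 -> legal
(5,5): no bracket -> illegal
(6,2): flips 2 -> legal
(6,3): no bracket -> illegal
(6,4): no bracket -> illegal
B mobility = 7
-- W to move --
(1,3): no bracket -> illegal
(1,4): flips 1 -> legal
(1,5): flips 1 -> legal
(2,3): flips 1 -> legal
(2,6): flips 1 -> legal
(3,6): flips 1 -> legal
(4,6): flips 1 -> legal
(5,4): no bracket -> illegal
(5,5): flips 2 -> legal
(5,6): flips 1 -> legal
W mobility = 8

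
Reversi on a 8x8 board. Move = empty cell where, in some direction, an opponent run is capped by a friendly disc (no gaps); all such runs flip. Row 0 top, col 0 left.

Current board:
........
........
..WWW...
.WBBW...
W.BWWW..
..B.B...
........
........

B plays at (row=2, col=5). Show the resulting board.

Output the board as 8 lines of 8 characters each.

Place B at (2,5); scan 8 dirs for brackets.
Dir NW: first cell '.' (not opp) -> no flip
Dir N: first cell '.' (not opp) -> no flip
Dir NE: first cell '.' (not opp) -> no flip
Dir W: opp run (2,4) (2,3) (2,2), next='.' -> no flip
Dir E: first cell '.' (not opp) -> no flip
Dir SW: opp run (3,4) (4,3) capped by B -> flip
Dir S: first cell '.' (not opp) -> no flip
Dir SE: first cell '.' (not opp) -> no flip
All flips: (3,4) (4,3)

Answer: ........
........
..WWWB..
.WBBB...
W.BBWW..
..B.B...
........
........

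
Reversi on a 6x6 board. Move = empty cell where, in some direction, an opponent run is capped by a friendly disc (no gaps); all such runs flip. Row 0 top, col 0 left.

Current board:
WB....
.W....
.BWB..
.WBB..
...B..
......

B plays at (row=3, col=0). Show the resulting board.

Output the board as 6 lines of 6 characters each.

Place B at (3,0); scan 8 dirs for brackets.
Dir NW: edge -> no flip
Dir N: first cell '.' (not opp) -> no flip
Dir NE: first cell 'B' (not opp) -> no flip
Dir W: edge -> no flip
Dir E: opp run (3,1) capped by B -> flip
Dir SW: edge -> no flip
Dir S: first cell '.' (not opp) -> no flip
Dir SE: first cell '.' (not opp) -> no flip
All flips: (3,1)

Answer: WB....
.W....
.BWB..
BBBB..
...B..
......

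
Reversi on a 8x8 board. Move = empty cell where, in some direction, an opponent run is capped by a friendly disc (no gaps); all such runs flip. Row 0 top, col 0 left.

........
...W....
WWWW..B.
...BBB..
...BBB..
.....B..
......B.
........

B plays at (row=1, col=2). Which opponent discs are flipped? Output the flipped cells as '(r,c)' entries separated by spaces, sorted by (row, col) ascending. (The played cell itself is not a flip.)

Dir NW: first cell '.' (not opp) -> no flip
Dir N: first cell '.' (not opp) -> no flip
Dir NE: first cell '.' (not opp) -> no flip
Dir W: first cell '.' (not opp) -> no flip
Dir E: opp run (1,3), next='.' -> no flip
Dir SW: opp run (2,1), next='.' -> no flip
Dir S: opp run (2,2), next='.' -> no flip
Dir SE: opp run (2,3) capped by B -> flip

Answer: (2,3)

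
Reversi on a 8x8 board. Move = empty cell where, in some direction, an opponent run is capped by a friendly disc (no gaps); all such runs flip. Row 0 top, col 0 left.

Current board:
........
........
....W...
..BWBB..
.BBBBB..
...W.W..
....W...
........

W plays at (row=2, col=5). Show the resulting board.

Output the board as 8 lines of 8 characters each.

Place W at (2,5); scan 8 dirs for brackets.
Dir NW: first cell '.' (not opp) -> no flip
Dir N: first cell '.' (not opp) -> no flip
Dir NE: first cell '.' (not opp) -> no flip
Dir W: first cell 'W' (not opp) -> no flip
Dir E: first cell '.' (not opp) -> no flip
Dir SW: opp run (3,4) (4,3), next='.' -> no flip
Dir S: opp run (3,5) (4,5) capped by W -> flip
Dir SE: first cell '.' (not opp) -> no flip
All flips: (3,5) (4,5)

Answer: ........
........
....WW..
..BWBW..
.BBBBW..
...W.W..
....W...
........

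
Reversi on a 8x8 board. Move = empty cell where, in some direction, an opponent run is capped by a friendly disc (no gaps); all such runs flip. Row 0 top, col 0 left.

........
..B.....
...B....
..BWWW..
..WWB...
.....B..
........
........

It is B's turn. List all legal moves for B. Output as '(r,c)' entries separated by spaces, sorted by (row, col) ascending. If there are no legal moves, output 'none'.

(2,2): flips 1 -> legal
(2,4): flips 1 -> legal
(2,5): no bracket -> illegal
(2,6): flips 1 -> legal
(3,1): no bracket -> illegal
(3,6): flips 3 -> legal
(4,1): flips 2 -> legal
(4,5): flips 1 -> legal
(4,6): no bracket -> illegal
(5,1): no bracket -> illegal
(5,2): flips 1 -> legal
(5,3): flips 2 -> legal
(5,4): flips 1 -> legal

Answer: (2,2) (2,4) (2,6) (3,6) (4,1) (4,5) (5,2) (5,3) (5,4)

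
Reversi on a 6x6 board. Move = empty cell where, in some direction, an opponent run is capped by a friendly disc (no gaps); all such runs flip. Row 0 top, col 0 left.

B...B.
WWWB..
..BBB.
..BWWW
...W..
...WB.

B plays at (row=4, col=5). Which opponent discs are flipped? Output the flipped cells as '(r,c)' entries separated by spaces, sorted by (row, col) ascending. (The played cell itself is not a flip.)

Dir NW: opp run (3,4) capped by B -> flip
Dir N: opp run (3,5), next='.' -> no flip
Dir NE: edge -> no flip
Dir W: first cell '.' (not opp) -> no flip
Dir E: edge -> no flip
Dir SW: first cell 'B' (not opp) -> no flip
Dir S: first cell '.' (not opp) -> no flip
Dir SE: edge -> no flip

Answer: (3,4)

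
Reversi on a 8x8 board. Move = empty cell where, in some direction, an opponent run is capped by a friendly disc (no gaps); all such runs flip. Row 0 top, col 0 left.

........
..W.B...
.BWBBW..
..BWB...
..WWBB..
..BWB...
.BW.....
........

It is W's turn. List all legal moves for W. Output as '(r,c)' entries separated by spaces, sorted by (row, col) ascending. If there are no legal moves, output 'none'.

Answer: (0,3) (1,0) (1,3) (1,5) (2,0) (3,0) (3,1) (3,5) (4,6) (5,1) (5,5) (5,6) (6,0) (6,5) (7,0)

Derivation:
(0,3): flips 1 -> legal
(0,4): no bracket -> illegal
(0,5): no bracket -> illegal
(1,0): flips 2 -> legal
(1,1): no bracket -> illegal
(1,3): flips 1 -> legal
(1,5): flips 1 -> legal
(2,0): flips 1 -> legal
(3,0): flips 1 -> legal
(3,1): flips 1 -> legal
(3,5): flips 2 -> legal
(3,6): no bracket -> illegal
(4,1): no bracket -> illegal
(4,6): flips 2 -> legal
(5,0): no bracket -> illegal
(5,1): flips 1 -> legal
(5,5): flips 2 -> legal
(5,6): flips 3 -> legal
(6,0): flips 1 -> legal
(6,3): no bracket -> illegal
(6,4): no bracket -> illegal
(6,5): flips 1 -> legal
(7,0): flips 2 -> legal
(7,1): no bracket -> illegal
(7,2): no bracket -> illegal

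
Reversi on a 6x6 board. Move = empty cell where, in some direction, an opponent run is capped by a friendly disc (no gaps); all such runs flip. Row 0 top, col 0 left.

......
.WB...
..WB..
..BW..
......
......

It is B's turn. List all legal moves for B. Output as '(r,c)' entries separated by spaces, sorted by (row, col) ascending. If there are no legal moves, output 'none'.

Answer: (1,0) (2,1) (3,4) (4,3)

Derivation:
(0,0): no bracket -> illegal
(0,1): no bracket -> illegal
(0,2): no bracket -> illegal
(1,0): flips 1 -> legal
(1,3): no bracket -> illegal
(2,0): no bracket -> illegal
(2,1): flips 1 -> legal
(2,4): no bracket -> illegal
(3,1): no bracket -> illegal
(3,4): flips 1 -> legal
(4,2): no bracket -> illegal
(4,3): flips 1 -> legal
(4,4): no bracket -> illegal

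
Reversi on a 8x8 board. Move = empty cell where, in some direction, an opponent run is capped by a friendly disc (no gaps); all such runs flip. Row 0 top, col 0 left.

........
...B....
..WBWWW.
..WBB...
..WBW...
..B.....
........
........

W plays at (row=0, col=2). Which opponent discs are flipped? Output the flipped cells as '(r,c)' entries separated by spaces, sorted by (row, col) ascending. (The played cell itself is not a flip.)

Answer: (1,3)

Derivation:
Dir NW: edge -> no flip
Dir N: edge -> no flip
Dir NE: edge -> no flip
Dir W: first cell '.' (not opp) -> no flip
Dir E: first cell '.' (not opp) -> no flip
Dir SW: first cell '.' (not opp) -> no flip
Dir S: first cell '.' (not opp) -> no flip
Dir SE: opp run (1,3) capped by W -> flip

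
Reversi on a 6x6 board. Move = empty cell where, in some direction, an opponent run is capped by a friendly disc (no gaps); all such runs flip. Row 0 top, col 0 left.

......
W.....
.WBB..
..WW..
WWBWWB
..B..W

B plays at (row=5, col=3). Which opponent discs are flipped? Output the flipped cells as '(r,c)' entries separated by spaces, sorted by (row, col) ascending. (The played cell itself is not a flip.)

Dir NW: first cell 'B' (not opp) -> no flip
Dir N: opp run (4,3) (3,3) capped by B -> flip
Dir NE: opp run (4,4), next='.' -> no flip
Dir W: first cell 'B' (not opp) -> no flip
Dir E: first cell '.' (not opp) -> no flip
Dir SW: edge -> no flip
Dir S: edge -> no flip
Dir SE: edge -> no flip

Answer: (3,3) (4,3)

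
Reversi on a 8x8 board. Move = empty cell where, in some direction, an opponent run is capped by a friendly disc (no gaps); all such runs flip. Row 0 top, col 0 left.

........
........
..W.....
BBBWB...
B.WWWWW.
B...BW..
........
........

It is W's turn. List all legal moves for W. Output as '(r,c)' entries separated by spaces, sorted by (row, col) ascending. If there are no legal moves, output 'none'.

Answer: (2,0) (2,1) (2,3) (2,4) (2,5) (3,5) (5,3) (6,3) (6,4) (6,5)

Derivation:
(2,0): flips 1 -> legal
(2,1): flips 1 -> legal
(2,3): flips 1 -> legal
(2,4): flips 1 -> legal
(2,5): flips 1 -> legal
(3,5): flips 1 -> legal
(4,1): no bracket -> illegal
(5,1): no bracket -> illegal
(5,3): flips 1 -> legal
(6,0): no bracket -> illegal
(6,1): no bracket -> illegal
(6,3): flips 1 -> legal
(6,4): flips 1 -> legal
(6,5): flips 1 -> legal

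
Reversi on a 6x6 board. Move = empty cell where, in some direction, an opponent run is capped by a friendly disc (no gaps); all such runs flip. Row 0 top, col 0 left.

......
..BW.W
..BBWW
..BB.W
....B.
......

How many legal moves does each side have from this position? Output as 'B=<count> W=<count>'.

-- B to move --
(0,2): no bracket -> illegal
(0,3): flips 1 -> legal
(0,4): flips 1 -> legal
(0,5): no bracket -> illegal
(1,4): flips 1 -> legal
(3,4): no bracket -> illegal
(4,5): no bracket -> illegal
B mobility = 3
-- W to move --
(0,1): no bracket -> illegal
(0,2): no bracket -> illegal
(0,3): no bracket -> illegal
(1,1): flips 1 -> legal
(1,4): no bracket -> illegal
(2,1): flips 2 -> legal
(3,1): flips 1 -> legal
(3,4): no bracket -> illegal
(4,1): no bracket -> illegal
(4,2): flips 1 -> legal
(4,3): flips 2 -> legal
(4,5): no bracket -> illegal
(5,3): flips 1 -> legal
(5,4): no bracket -> illegal
(5,5): no bracket -> illegal
W mobility = 6

Answer: B=3 W=6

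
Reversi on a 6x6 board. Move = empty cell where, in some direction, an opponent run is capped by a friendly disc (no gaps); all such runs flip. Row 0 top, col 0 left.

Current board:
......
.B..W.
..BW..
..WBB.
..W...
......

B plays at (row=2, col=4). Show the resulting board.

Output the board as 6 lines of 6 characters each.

Answer: ......
.B..W.
..BBB.
..WBB.
..W...
......

Derivation:
Place B at (2,4); scan 8 dirs for brackets.
Dir NW: first cell '.' (not opp) -> no flip
Dir N: opp run (1,4), next='.' -> no flip
Dir NE: first cell '.' (not opp) -> no flip
Dir W: opp run (2,3) capped by B -> flip
Dir E: first cell '.' (not opp) -> no flip
Dir SW: first cell 'B' (not opp) -> no flip
Dir S: first cell 'B' (not opp) -> no flip
Dir SE: first cell '.' (not opp) -> no flip
All flips: (2,3)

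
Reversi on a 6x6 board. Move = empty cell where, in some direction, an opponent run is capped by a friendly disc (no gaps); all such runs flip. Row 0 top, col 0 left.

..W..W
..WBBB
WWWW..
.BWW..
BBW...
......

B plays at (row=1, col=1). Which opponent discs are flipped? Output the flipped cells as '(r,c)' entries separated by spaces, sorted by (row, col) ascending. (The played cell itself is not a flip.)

Dir NW: first cell '.' (not opp) -> no flip
Dir N: first cell '.' (not opp) -> no flip
Dir NE: opp run (0,2), next=edge -> no flip
Dir W: first cell '.' (not opp) -> no flip
Dir E: opp run (1,2) capped by B -> flip
Dir SW: opp run (2,0), next=edge -> no flip
Dir S: opp run (2,1) capped by B -> flip
Dir SE: opp run (2,2) (3,3), next='.' -> no flip

Answer: (1,2) (2,1)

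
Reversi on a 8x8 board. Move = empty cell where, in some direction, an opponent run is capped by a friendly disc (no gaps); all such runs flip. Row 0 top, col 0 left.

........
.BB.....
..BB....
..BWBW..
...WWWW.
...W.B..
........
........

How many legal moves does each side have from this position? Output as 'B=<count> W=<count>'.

Answer: B=7 W=10

Derivation:
-- B to move --
(2,4): no bracket -> illegal
(2,5): flips 2 -> legal
(2,6): no bracket -> illegal
(3,6): flips 1 -> legal
(3,7): flips 1 -> legal
(4,2): no bracket -> illegal
(4,7): no bracket -> illegal
(5,2): flips 1 -> legal
(5,4): flips 2 -> legal
(5,6): flips 1 -> legal
(5,7): no bracket -> illegal
(6,2): no bracket -> illegal
(6,3): flips 3 -> legal
(6,4): no bracket -> illegal
B mobility = 7
-- W to move --
(0,0): flips 2 -> legal
(0,1): flips 3 -> legal
(0,2): no bracket -> illegal
(0,3): no bracket -> illegal
(1,0): no bracket -> illegal
(1,3): flips 1 -> legal
(1,4): no bracket -> illegal
(2,0): no bracket -> illegal
(2,1): flips 1 -> legal
(2,4): flips 1 -> legal
(2,5): flips 1 -> legal
(3,1): flips 1 -> legal
(4,1): no bracket -> illegal
(4,2): no bracket -> illegal
(5,4): no bracket -> illegal
(5,6): no bracket -> illegal
(6,4): flips 1 -> legal
(6,5): flips 1 -> legal
(6,6): flips 1 -> legal
W mobility = 10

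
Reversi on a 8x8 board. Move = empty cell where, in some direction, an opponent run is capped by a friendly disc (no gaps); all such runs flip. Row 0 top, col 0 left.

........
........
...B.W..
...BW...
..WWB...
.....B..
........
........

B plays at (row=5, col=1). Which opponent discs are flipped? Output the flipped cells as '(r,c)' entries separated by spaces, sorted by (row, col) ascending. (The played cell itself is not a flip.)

Dir NW: first cell '.' (not opp) -> no flip
Dir N: first cell '.' (not opp) -> no flip
Dir NE: opp run (4,2) capped by B -> flip
Dir W: first cell '.' (not opp) -> no flip
Dir E: first cell '.' (not opp) -> no flip
Dir SW: first cell '.' (not opp) -> no flip
Dir S: first cell '.' (not opp) -> no flip
Dir SE: first cell '.' (not opp) -> no flip

Answer: (4,2)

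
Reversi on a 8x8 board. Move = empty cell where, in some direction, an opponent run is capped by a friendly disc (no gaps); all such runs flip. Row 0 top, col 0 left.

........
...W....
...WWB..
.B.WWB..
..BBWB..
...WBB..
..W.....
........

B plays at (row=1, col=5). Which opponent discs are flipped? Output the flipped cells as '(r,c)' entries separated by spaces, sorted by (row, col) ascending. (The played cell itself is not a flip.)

Dir NW: first cell '.' (not opp) -> no flip
Dir N: first cell '.' (not opp) -> no flip
Dir NE: first cell '.' (not opp) -> no flip
Dir W: first cell '.' (not opp) -> no flip
Dir E: first cell '.' (not opp) -> no flip
Dir SW: opp run (2,4) (3,3) capped by B -> flip
Dir S: first cell 'B' (not opp) -> no flip
Dir SE: first cell '.' (not opp) -> no flip

Answer: (2,4) (3,3)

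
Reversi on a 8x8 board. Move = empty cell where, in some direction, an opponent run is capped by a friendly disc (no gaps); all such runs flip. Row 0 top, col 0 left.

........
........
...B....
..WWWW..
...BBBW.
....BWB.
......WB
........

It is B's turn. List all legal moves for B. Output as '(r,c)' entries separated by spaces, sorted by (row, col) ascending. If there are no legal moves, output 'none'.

(2,1): flips 1 -> legal
(2,2): flips 1 -> legal
(2,4): flips 1 -> legal
(2,5): flips 2 -> legal
(2,6): flips 1 -> legal
(3,1): no bracket -> illegal
(3,6): flips 1 -> legal
(3,7): no bracket -> illegal
(4,1): flips 1 -> legal
(4,2): no bracket -> illegal
(4,7): flips 1 -> legal
(5,7): no bracket -> illegal
(6,4): no bracket -> illegal
(6,5): flips 2 -> legal
(7,5): no bracket -> illegal
(7,6): flips 1 -> legal
(7,7): flips 2 -> legal

Answer: (2,1) (2,2) (2,4) (2,5) (2,6) (3,6) (4,1) (4,7) (6,5) (7,6) (7,7)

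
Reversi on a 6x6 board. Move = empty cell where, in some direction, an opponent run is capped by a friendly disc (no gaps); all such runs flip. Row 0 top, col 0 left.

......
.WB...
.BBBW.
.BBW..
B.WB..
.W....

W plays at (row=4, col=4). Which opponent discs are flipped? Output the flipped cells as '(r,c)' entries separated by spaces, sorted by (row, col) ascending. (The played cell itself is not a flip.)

Dir NW: first cell 'W' (not opp) -> no flip
Dir N: first cell '.' (not opp) -> no flip
Dir NE: first cell '.' (not opp) -> no flip
Dir W: opp run (4,3) capped by W -> flip
Dir E: first cell '.' (not opp) -> no flip
Dir SW: first cell '.' (not opp) -> no flip
Dir S: first cell '.' (not opp) -> no flip
Dir SE: first cell '.' (not opp) -> no flip

Answer: (4,3)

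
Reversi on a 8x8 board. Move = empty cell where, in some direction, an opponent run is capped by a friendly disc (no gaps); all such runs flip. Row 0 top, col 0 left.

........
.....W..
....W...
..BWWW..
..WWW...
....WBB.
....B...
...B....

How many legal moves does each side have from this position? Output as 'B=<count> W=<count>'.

Answer: B=6 W=6

Derivation:
-- B to move --
(0,4): no bracket -> illegal
(0,5): no bracket -> illegal
(0,6): no bracket -> illegal
(1,3): no bracket -> illegal
(1,4): flips 4 -> legal
(1,6): no bracket -> illegal
(2,2): flips 2 -> legal
(2,3): no bracket -> illegal
(2,5): no bracket -> illegal
(2,6): no bracket -> illegal
(3,1): no bracket -> illegal
(3,6): flips 3 -> legal
(4,1): no bracket -> illegal
(4,5): no bracket -> illegal
(4,6): no bracket -> illegal
(5,1): no bracket -> illegal
(5,2): flips 1 -> legal
(5,3): flips 1 -> legal
(6,3): no bracket -> illegal
(6,5): flips 2 -> legal
B mobility = 6
-- W to move --
(2,1): flips 1 -> legal
(2,2): flips 1 -> legal
(2,3): no bracket -> illegal
(3,1): flips 1 -> legal
(4,1): no bracket -> illegal
(4,5): no bracket -> illegal
(4,6): no bracket -> illegal
(4,7): no bracket -> illegal
(5,3): no bracket -> illegal
(5,7): flips 2 -> legal
(6,2): no bracket -> illegal
(6,3): no bracket -> illegal
(6,5): no bracket -> illegal
(6,6): flips 1 -> legal
(6,7): no bracket -> illegal
(7,2): no bracket -> illegal
(7,4): flips 1 -> legal
(7,5): no bracket -> illegal
W mobility = 6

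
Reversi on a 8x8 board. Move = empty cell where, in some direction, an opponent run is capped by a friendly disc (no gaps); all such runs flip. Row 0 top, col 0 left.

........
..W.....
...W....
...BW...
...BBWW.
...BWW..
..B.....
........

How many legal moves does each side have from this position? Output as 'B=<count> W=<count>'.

Answer: B=9 W=5

Derivation:
-- B to move --
(0,1): no bracket -> illegal
(0,2): no bracket -> illegal
(0,3): no bracket -> illegal
(1,1): no bracket -> illegal
(1,3): flips 1 -> legal
(1,4): no bracket -> illegal
(2,1): no bracket -> illegal
(2,2): no bracket -> illegal
(2,4): flips 1 -> legal
(2,5): flips 1 -> legal
(3,2): no bracket -> illegal
(3,5): flips 1 -> legal
(3,6): no bracket -> illegal
(3,7): no bracket -> illegal
(4,7): flips 2 -> legal
(5,6): flips 2 -> legal
(5,7): no bracket -> illegal
(6,3): no bracket -> illegal
(6,4): flips 1 -> legal
(6,5): flips 1 -> legal
(6,6): flips 1 -> legal
B mobility = 9
-- W to move --
(2,2): flips 2 -> legal
(2,4): no bracket -> illegal
(3,2): flips 2 -> legal
(3,5): no bracket -> illegal
(4,2): flips 2 -> legal
(5,1): no bracket -> illegal
(5,2): flips 2 -> legal
(6,1): no bracket -> illegal
(6,3): flips 3 -> legal
(6,4): no bracket -> illegal
(7,1): no bracket -> illegal
(7,2): no bracket -> illegal
(7,3): no bracket -> illegal
W mobility = 5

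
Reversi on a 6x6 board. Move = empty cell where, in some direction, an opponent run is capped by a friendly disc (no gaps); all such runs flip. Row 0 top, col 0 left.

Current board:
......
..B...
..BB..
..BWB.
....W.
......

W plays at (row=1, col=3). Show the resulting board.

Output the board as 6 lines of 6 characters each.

Answer: ......
..BW..
..BW..
..BWB.
....W.
......

Derivation:
Place W at (1,3); scan 8 dirs for brackets.
Dir NW: first cell '.' (not opp) -> no flip
Dir N: first cell '.' (not opp) -> no flip
Dir NE: first cell '.' (not opp) -> no flip
Dir W: opp run (1,2), next='.' -> no flip
Dir E: first cell '.' (not opp) -> no flip
Dir SW: opp run (2,2), next='.' -> no flip
Dir S: opp run (2,3) capped by W -> flip
Dir SE: first cell '.' (not opp) -> no flip
All flips: (2,3)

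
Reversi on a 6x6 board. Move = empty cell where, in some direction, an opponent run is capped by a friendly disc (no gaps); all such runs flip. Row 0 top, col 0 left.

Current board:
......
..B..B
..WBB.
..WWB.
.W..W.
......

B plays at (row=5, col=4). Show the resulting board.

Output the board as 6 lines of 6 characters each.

Place B at (5,4); scan 8 dirs for brackets.
Dir NW: first cell '.' (not opp) -> no flip
Dir N: opp run (4,4) capped by B -> flip
Dir NE: first cell '.' (not opp) -> no flip
Dir W: first cell '.' (not opp) -> no flip
Dir E: first cell '.' (not opp) -> no flip
Dir SW: edge -> no flip
Dir S: edge -> no flip
Dir SE: edge -> no flip
All flips: (4,4)

Answer: ......
..B..B
..WBB.
..WWB.
.W..B.
....B.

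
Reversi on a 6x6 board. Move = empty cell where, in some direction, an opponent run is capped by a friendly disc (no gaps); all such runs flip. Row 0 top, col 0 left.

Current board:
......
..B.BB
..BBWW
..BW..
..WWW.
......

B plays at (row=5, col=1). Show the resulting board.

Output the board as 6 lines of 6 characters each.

Answer: ......
..B.BB
..BBBW
..BB..
..BWW.
.B....

Derivation:
Place B at (5,1); scan 8 dirs for brackets.
Dir NW: first cell '.' (not opp) -> no flip
Dir N: first cell '.' (not opp) -> no flip
Dir NE: opp run (4,2) (3,3) (2,4) capped by B -> flip
Dir W: first cell '.' (not opp) -> no flip
Dir E: first cell '.' (not opp) -> no flip
Dir SW: edge -> no flip
Dir S: edge -> no flip
Dir SE: edge -> no flip
All flips: (2,4) (3,3) (4,2)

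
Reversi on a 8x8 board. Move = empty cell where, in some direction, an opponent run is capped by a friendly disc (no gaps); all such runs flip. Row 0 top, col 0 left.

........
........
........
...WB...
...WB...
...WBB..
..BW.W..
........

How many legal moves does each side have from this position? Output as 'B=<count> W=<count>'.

-- B to move --
(2,2): flips 1 -> legal
(2,3): no bracket -> illegal
(2,4): no bracket -> illegal
(3,2): flips 2 -> legal
(4,2): flips 1 -> legal
(5,2): flips 2 -> legal
(5,6): no bracket -> illegal
(6,4): flips 1 -> legal
(6,6): no bracket -> illegal
(7,2): flips 1 -> legal
(7,3): no bracket -> illegal
(7,4): no bracket -> illegal
(7,5): flips 1 -> legal
(7,6): flips 1 -> legal
B mobility = 8
-- W to move --
(2,3): no bracket -> illegal
(2,4): no bracket -> illegal
(2,5): flips 1 -> legal
(3,5): flips 2 -> legal
(4,5): flips 3 -> legal
(4,6): no bracket -> illegal
(5,1): no bracket -> illegal
(5,2): no bracket -> illegal
(5,6): flips 2 -> legal
(6,1): flips 1 -> legal
(6,4): no bracket -> illegal
(6,6): flips 2 -> legal
(7,1): flips 1 -> legal
(7,2): no bracket -> illegal
(7,3): no bracket -> illegal
W mobility = 7

Answer: B=8 W=7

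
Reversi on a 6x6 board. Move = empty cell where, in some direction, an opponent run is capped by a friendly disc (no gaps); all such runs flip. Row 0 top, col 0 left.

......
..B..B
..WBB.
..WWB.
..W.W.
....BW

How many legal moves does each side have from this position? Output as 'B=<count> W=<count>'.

Answer: B=6 W=6

Derivation:
-- B to move --
(1,1): no bracket -> illegal
(1,3): no bracket -> illegal
(2,1): flips 1 -> legal
(3,1): flips 2 -> legal
(3,5): no bracket -> illegal
(4,1): flips 1 -> legal
(4,3): flips 1 -> legal
(4,5): no bracket -> illegal
(5,1): flips 2 -> legal
(5,2): flips 3 -> legal
(5,3): no bracket -> illegal
B mobility = 6
-- W to move --
(0,1): no bracket -> illegal
(0,2): flips 1 -> legal
(0,3): no bracket -> illegal
(0,4): no bracket -> illegal
(0,5): no bracket -> illegal
(1,1): no bracket -> illegal
(1,3): flips 1 -> legal
(1,4): flips 3 -> legal
(2,1): no bracket -> illegal
(2,5): flips 2 -> legal
(3,5): flips 1 -> legal
(4,3): no bracket -> illegal
(4,5): no bracket -> illegal
(5,3): flips 1 -> legal
W mobility = 6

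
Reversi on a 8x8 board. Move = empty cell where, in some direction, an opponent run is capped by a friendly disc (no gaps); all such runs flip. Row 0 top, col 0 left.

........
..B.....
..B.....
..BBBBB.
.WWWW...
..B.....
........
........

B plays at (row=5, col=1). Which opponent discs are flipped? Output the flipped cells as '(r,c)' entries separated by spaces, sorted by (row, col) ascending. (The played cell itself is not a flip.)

Answer: (4,2)

Derivation:
Dir NW: first cell '.' (not opp) -> no flip
Dir N: opp run (4,1), next='.' -> no flip
Dir NE: opp run (4,2) capped by B -> flip
Dir W: first cell '.' (not opp) -> no flip
Dir E: first cell 'B' (not opp) -> no flip
Dir SW: first cell '.' (not opp) -> no flip
Dir S: first cell '.' (not opp) -> no flip
Dir SE: first cell '.' (not opp) -> no flip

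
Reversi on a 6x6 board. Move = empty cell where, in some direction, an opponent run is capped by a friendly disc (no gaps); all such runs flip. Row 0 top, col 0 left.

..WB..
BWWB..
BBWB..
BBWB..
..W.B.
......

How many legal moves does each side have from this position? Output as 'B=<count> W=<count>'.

Answer: B=6 W=7

Derivation:
-- B to move --
(0,0): flips 2 -> legal
(0,1): flips 3 -> legal
(4,1): flips 1 -> legal
(4,3): flips 1 -> legal
(5,1): flips 1 -> legal
(5,2): no bracket -> illegal
(5,3): flips 1 -> legal
B mobility = 6
-- W to move --
(0,0): no bracket -> illegal
(0,1): no bracket -> illegal
(0,4): flips 2 -> legal
(1,4): flips 2 -> legal
(2,4): flips 3 -> legal
(3,4): flips 2 -> legal
(3,5): no bracket -> illegal
(4,0): flips 1 -> legal
(4,1): flips 2 -> legal
(4,3): no bracket -> illegal
(4,5): no bracket -> illegal
(5,3): no bracket -> illegal
(5,4): no bracket -> illegal
(5,5): flips 2 -> legal
W mobility = 7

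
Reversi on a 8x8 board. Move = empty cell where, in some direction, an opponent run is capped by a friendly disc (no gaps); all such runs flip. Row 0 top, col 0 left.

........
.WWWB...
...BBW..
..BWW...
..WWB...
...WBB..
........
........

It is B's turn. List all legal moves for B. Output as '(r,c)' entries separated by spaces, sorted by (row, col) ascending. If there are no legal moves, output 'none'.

(0,0): no bracket -> illegal
(0,1): flips 1 -> legal
(0,2): flips 1 -> legal
(0,3): flips 1 -> legal
(0,4): no bracket -> illegal
(1,0): flips 3 -> legal
(1,5): no bracket -> illegal
(1,6): no bracket -> illegal
(2,0): no bracket -> illegal
(2,1): no bracket -> illegal
(2,2): flips 1 -> legal
(2,6): flips 1 -> legal
(3,1): no bracket -> illegal
(3,5): flips 2 -> legal
(3,6): flips 1 -> legal
(4,1): flips 2 -> legal
(4,5): flips 1 -> legal
(5,1): flips 2 -> legal
(5,2): flips 2 -> legal
(6,2): flips 1 -> legal
(6,3): flips 3 -> legal
(6,4): no bracket -> illegal

Answer: (0,1) (0,2) (0,3) (1,0) (2,2) (2,6) (3,5) (3,6) (4,1) (4,5) (5,1) (5,2) (6,2) (6,3)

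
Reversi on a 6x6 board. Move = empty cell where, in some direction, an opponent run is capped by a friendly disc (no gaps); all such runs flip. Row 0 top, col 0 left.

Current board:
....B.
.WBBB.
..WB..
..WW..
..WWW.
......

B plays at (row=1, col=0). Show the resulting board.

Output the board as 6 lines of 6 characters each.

Place B at (1,0); scan 8 dirs for brackets.
Dir NW: edge -> no flip
Dir N: first cell '.' (not opp) -> no flip
Dir NE: first cell '.' (not opp) -> no flip
Dir W: edge -> no flip
Dir E: opp run (1,1) capped by B -> flip
Dir SW: edge -> no flip
Dir S: first cell '.' (not opp) -> no flip
Dir SE: first cell '.' (not opp) -> no flip
All flips: (1,1)

Answer: ....B.
BBBBB.
..WB..
..WW..
..WWW.
......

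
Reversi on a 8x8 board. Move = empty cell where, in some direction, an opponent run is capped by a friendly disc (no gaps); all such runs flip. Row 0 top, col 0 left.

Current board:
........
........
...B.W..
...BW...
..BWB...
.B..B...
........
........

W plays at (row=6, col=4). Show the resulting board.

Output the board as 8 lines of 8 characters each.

Answer: ........
........
...B.W..
...BW...
..BWW...
.B..W...
....W...
........

Derivation:
Place W at (6,4); scan 8 dirs for brackets.
Dir NW: first cell '.' (not opp) -> no flip
Dir N: opp run (5,4) (4,4) capped by W -> flip
Dir NE: first cell '.' (not opp) -> no flip
Dir W: first cell '.' (not opp) -> no flip
Dir E: first cell '.' (not opp) -> no flip
Dir SW: first cell '.' (not opp) -> no flip
Dir S: first cell '.' (not opp) -> no flip
Dir SE: first cell '.' (not opp) -> no flip
All flips: (4,4) (5,4)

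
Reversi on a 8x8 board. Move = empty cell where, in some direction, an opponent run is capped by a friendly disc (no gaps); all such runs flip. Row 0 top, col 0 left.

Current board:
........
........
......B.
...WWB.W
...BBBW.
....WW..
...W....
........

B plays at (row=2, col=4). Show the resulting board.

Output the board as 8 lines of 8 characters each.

Place B at (2,4); scan 8 dirs for brackets.
Dir NW: first cell '.' (not opp) -> no flip
Dir N: first cell '.' (not opp) -> no flip
Dir NE: first cell '.' (not opp) -> no flip
Dir W: first cell '.' (not opp) -> no flip
Dir E: first cell '.' (not opp) -> no flip
Dir SW: opp run (3,3), next='.' -> no flip
Dir S: opp run (3,4) capped by B -> flip
Dir SE: first cell 'B' (not opp) -> no flip
All flips: (3,4)

Answer: ........
........
....B.B.
...WBB.W
...BBBW.
....WW..
...W....
........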